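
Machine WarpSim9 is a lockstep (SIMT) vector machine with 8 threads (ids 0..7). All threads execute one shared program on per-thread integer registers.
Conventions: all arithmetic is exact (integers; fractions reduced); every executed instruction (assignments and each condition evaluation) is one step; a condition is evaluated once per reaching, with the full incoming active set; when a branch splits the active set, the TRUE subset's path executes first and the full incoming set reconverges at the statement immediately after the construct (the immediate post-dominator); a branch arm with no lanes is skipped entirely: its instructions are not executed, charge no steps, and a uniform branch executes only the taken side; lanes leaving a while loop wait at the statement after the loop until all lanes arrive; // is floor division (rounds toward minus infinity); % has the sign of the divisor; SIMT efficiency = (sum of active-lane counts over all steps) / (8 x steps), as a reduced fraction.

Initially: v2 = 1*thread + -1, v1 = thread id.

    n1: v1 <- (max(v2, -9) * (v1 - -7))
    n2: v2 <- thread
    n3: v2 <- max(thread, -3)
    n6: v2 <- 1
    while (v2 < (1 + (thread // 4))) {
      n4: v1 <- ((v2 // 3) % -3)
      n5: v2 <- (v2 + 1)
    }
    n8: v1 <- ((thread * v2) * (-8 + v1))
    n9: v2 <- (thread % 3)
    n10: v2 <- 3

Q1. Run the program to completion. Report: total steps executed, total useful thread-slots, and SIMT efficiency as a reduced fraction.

Answer: 11 steps, 76 useful, 19/22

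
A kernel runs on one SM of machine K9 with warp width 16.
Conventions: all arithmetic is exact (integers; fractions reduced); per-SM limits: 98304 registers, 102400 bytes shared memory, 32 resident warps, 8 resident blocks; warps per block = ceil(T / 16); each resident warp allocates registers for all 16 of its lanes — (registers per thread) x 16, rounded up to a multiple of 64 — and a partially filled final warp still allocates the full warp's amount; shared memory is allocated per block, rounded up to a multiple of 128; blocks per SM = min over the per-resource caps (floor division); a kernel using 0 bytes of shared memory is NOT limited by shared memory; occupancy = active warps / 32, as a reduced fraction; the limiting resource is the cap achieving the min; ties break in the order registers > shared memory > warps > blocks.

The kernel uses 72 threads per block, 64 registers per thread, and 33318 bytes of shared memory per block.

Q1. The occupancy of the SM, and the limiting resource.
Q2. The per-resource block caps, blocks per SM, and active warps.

Answer: occupancy 15/32, limited by shared memory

registers: 19 blocks
shared memory: 3 blocks
warps: 6 blocks
blocks: 8 blocks

Answer: 3 blocks, 15 active warps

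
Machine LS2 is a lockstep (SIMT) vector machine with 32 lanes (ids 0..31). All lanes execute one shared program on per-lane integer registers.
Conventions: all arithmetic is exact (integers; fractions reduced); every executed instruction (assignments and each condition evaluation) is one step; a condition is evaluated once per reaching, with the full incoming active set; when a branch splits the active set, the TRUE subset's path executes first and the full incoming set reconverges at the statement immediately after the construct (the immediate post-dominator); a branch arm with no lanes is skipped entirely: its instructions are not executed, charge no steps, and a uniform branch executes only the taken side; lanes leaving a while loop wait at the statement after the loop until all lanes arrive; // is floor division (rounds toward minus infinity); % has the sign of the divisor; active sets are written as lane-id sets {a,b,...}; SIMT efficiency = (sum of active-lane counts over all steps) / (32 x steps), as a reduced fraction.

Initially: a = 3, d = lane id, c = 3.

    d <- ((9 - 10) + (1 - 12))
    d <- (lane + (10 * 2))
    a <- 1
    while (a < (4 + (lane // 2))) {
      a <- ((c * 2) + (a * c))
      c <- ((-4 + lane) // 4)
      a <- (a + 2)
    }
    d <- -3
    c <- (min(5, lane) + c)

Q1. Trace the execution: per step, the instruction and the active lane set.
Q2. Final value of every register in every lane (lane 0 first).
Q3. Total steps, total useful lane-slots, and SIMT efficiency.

step 0: d <- ((9 - 10) + (1 - 12))   {0,1,2,3,4,5,6,7,8,9,10,11,12,13,14,15,16,17,18,19,20,21,22,23,24,25,26,27,28,29,30,31}
step 1: d <- (lane + (10 * 2))       {0,1,2,3,4,5,6,7,8,9,10,11,12,13,14,15,16,17,18,19,20,21,22,23,24,25,26,27,28,29,30,31}
step 2: a <- 1                       {0,1,2,3,4,5,6,7,8,9,10,11,12,13,14,15,16,17,18,19,20,21,22,23,24,25,26,27,28,29,30,31}
step 3: eval (a < (4 + (lane // 2))) {0,1,2,3,4,5,6,7,8,9,10,11,12,13,14,15,16,17,18,19,20,21,22,23,24,25,26,27,28,29,30,31}
step 4: a <- ((c * 2) + (a * c))     {0,1,2,3,4,5,6,7,8,9,10,11,12,13,14,15,16,17,18,19,20,21,22,23,24,25,26,27,28,29,30,31}
step 5: c <- ((-4 + lane) // 4)      {0,1,2,3,4,5,6,7,8,9,10,11,12,13,14,15,16,17,18,19,20,21,22,23,24,25,26,27,28,29,30,31}
step 6: a <- (a + 2)                 {0,1,2,3,4,5,6,7,8,9,10,11,12,13,14,15,16,17,18,19,20,21,22,23,24,25,26,27,28,29,30,31}
step 7: eval (a < (4 + (lane // 2))) {0,1,2,3,4,5,6,7,8,9,10,11,12,13,14,15,16,17,18,19,20,21,22,23,24,25,26,27,28,29,30,31}
step 8: a <- ((c * 2) + (a * c))     {16,17,18,19,20,21,22,23,24,25,26,27,28,29,30,31}
step 9: c <- ((-4 + lane) // 4)      {16,17,18,19,20,21,22,23,24,25,26,27,28,29,30,31}
step 10: a <- (a + 2)                 {16,17,18,19,20,21,22,23,24,25,26,27,28,29,30,31}
step 11: eval (a < (4 + (lane // 2))) {16,17,18,19,20,21,22,23,24,25,26,27,28,29,30,31}
step 12: d <- -3                      {0,1,2,3,4,5,6,7,8,9,10,11,12,13,14,15,16,17,18,19,20,21,22,23,24,25,26,27,28,29,30,31}
step 13: c <- (min(5, lane) + c)      {0,1,2,3,4,5,6,7,8,9,10,11,12,13,14,15,16,17,18,19,20,21,22,23,24,25,26,27,28,29,30,31}

Answer: 14 steps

a: 11,11,11,11,11,11,11,11,11,11,11,11,11,11,11,11,41,41,41,41,54,54,54,54,67,67,67,67,80,80,80,80
d: -3,-3,-3,-3,-3,-3,-3,-3,-3,-3,-3,-3,-3,-3,-3,-3,-3,-3,-3,-3,-3,-3,-3,-3,-3,-3,-3,-3,-3,-3,-3,-3
c: -1,0,1,2,4,5,5,5,6,6,6,6,7,7,7,7,8,8,8,8,9,9,9,9,10,10,10,10,11,11,11,11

steps = 14; useful = 384; efficiency = 384/448 = 6/7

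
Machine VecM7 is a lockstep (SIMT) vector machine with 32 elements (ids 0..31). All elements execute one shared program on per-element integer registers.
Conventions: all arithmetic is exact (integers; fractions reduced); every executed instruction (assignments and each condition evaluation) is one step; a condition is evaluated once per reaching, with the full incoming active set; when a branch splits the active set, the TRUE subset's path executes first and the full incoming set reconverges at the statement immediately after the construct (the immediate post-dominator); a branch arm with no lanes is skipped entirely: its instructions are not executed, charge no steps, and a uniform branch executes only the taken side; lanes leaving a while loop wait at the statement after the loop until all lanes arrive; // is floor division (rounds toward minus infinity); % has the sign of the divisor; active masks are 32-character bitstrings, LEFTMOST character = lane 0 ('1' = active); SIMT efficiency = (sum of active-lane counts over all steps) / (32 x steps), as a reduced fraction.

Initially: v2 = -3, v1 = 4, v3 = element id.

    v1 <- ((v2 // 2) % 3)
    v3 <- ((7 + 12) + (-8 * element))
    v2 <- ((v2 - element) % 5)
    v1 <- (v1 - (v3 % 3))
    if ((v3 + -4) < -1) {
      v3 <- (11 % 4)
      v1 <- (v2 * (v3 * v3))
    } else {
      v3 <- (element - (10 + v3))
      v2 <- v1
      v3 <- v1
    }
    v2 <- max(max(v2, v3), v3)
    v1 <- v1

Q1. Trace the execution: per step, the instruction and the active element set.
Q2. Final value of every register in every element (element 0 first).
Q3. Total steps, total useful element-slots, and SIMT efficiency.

step 0: v1 <- ((v2 // 2) % 3)        11111111111111111111111111111111
step 1: v3 <- ((7 + 12) + (-8 * element)) 11111111111111111111111111111111
step 2: v2 <- ((v2 - element) % 5)   11111111111111111111111111111111
step 3: v1 <- (v1 - (v3 % 3))        11111111111111111111111111111111
step 4: eval ((v3 + -4) < -1)        11111111111111111111111111111111
step 5: v3 <- (11 % 4)               00011111111111111111111111111111
step 6: v1 <- (v2 * (v3 * v3))       00011111111111111111111111111111
step 7: v3 <- (element - (10 + v3))  11100000000000000000000000000000
step 8: v2 <- v1                     11100000000000000000000000000000
step 9: v3 <- v1                     11100000000000000000000000000000
step 10: v2 <- max(max(v2, v3), v3)   11111111111111111111111111111111
step 11: v1 <- v1                     11111111111111111111111111111111

Answer: 12 steps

v2: 0,-1,1,4,3,3,3,3,4,3,3,3,3,4,3,3,3,3,4,3,3,3,3,4,3,3,3,3,4,3,3,3
v1: 0,-1,1,36,27,18,9,0,36,27,18,9,0,36,27,18,9,0,36,27,18,9,0,36,27,18,9,0,36,27,18,9
v3: 0,-1,1,3,3,3,3,3,3,3,3,3,3,3,3,3,3,3,3,3,3,3,3,3,3,3,3,3,3,3,3,3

steps = 12; useful = 291; efficiency = 291/384 = 97/128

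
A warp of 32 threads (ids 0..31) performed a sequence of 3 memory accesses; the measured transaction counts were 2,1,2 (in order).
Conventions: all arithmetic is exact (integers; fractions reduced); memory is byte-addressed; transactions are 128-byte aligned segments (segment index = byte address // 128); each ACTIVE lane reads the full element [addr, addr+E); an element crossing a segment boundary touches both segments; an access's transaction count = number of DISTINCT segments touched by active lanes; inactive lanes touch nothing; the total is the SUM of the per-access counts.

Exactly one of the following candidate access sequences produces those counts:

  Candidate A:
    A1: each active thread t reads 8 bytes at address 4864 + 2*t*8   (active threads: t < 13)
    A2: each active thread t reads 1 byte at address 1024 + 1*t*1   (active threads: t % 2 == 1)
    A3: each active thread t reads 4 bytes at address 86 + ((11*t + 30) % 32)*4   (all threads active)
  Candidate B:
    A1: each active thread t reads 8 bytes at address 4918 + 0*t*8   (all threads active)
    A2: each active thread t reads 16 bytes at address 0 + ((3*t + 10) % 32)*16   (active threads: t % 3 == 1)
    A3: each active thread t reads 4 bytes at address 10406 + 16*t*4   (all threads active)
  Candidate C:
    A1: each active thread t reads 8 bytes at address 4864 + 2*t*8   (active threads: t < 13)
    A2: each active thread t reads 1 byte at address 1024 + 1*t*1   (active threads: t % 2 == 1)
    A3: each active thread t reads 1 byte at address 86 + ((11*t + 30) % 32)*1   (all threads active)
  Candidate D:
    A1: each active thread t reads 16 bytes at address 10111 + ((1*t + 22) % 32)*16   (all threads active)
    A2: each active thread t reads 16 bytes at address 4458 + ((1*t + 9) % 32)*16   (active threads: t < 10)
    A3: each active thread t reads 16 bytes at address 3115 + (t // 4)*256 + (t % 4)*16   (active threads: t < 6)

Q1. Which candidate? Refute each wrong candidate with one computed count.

B: A1 gives 1 transaction, not 2
C: A3 gives 1 transaction, not 2
D: A1 gives 5 transactions, not 2
A: all counts match (2,1,2)

Answer: A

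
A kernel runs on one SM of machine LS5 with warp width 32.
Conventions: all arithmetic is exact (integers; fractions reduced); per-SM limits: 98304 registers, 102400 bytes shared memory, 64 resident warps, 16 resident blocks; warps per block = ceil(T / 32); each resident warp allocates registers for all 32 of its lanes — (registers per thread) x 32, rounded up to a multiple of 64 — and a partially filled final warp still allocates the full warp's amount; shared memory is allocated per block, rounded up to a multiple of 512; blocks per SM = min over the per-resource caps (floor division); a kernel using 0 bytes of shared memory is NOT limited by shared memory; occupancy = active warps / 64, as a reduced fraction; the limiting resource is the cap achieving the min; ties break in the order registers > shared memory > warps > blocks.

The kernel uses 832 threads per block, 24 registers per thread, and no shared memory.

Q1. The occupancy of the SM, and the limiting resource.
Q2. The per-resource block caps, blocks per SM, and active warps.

Answer: occupancy 13/16, limited by warps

registers: 4 blocks
shared memory: no limit (kernel uses none)
warps: 2 blocks
blocks: 16 blocks

Answer: 2 blocks, 52 active warps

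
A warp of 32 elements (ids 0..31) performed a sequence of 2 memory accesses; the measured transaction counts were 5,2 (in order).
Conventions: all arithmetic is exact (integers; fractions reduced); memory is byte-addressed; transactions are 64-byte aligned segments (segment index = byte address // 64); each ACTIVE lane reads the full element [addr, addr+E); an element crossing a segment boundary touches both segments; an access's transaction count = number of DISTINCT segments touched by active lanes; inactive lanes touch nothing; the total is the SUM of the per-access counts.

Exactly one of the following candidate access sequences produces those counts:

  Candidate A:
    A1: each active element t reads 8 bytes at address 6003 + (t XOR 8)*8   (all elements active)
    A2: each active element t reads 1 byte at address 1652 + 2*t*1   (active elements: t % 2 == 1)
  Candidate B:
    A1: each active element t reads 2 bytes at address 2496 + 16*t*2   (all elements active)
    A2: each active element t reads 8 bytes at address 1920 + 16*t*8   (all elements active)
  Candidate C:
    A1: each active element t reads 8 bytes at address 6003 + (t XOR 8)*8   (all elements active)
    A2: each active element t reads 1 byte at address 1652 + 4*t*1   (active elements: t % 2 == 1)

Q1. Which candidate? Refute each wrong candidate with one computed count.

B: A1 gives 16 transactions, not 5
C: A2 gives 3 transactions, not 2
A: all counts match (5,2)

Answer: A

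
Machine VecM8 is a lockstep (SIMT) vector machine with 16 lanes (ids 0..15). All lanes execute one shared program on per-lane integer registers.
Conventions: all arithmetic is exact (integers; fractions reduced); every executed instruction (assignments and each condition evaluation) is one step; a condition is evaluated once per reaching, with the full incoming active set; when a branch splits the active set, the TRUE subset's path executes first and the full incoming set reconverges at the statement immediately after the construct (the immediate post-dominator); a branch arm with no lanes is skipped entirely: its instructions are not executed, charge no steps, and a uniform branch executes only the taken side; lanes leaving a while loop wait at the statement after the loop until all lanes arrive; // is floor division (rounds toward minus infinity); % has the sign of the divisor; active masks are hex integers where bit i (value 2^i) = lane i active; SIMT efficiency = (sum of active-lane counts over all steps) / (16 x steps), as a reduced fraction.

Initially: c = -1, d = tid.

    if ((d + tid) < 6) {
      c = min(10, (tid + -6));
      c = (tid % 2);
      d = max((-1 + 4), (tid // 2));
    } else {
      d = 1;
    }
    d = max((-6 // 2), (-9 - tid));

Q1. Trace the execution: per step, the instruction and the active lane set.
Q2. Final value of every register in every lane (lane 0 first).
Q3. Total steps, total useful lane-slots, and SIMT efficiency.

step 0: eval ((d + tid) < 6)         0xffff
step 1: c <- min(10, (tid + -6))     0x0007
step 2: c <- (tid % 2)               0x0007
step 3: d <- max((-1 + 4), (tid // 2)) 0x0007
step 4: d <- 1                       0xfff8
step 5: d <- max((-6 // 2), (-9 - tid)) 0xffff

Answer: 6 steps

c: 0,1,0,-1,-1,-1,-1,-1,-1,-1,-1,-1,-1,-1,-1,-1
d: -3,-3,-3,-3,-3,-3,-3,-3,-3,-3,-3,-3,-3,-3,-3,-3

steps = 6; useful = 54; efficiency = 54/96 = 9/16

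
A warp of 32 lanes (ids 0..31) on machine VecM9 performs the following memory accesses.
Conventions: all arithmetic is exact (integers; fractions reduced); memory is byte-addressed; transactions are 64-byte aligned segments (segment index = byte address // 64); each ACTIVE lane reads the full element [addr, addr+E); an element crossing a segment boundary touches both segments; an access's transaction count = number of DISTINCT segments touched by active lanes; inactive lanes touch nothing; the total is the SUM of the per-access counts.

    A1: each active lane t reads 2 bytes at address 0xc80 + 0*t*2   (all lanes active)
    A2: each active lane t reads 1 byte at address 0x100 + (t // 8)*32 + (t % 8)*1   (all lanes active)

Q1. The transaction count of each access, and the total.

A1: 1 transaction
A2: 2 transactions

Answer: 1,2; total 3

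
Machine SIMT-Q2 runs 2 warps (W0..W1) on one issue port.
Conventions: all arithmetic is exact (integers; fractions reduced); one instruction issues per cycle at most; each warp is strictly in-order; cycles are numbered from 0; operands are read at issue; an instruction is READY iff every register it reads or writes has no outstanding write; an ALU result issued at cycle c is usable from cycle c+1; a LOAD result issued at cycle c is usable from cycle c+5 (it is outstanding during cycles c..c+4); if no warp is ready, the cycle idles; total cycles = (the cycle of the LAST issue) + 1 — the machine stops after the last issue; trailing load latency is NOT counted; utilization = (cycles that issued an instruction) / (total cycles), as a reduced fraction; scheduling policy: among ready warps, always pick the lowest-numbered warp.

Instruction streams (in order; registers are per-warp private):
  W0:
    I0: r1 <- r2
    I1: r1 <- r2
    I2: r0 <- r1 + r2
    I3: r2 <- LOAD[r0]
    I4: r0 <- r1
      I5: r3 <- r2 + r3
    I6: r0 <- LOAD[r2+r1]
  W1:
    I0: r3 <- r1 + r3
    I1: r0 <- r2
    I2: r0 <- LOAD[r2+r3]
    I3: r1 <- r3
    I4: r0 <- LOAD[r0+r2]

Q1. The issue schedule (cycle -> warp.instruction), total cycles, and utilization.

cycle 0: W0.I0
cycle 1: W0.I1
cycle 2: W0.I2
cycle 3: W0.I3
cycle 4: W0.I4
cycle 5: W1.I0
cycle 6: W1.I1
cycle 7: W1.I2
cycle 8: W0.I5
cycle 9: W0.I6
cycle 10: W1.I3
cycle 11: idle
cycle 12: W1.I4

Answer: 13 cycles, utilization 12/13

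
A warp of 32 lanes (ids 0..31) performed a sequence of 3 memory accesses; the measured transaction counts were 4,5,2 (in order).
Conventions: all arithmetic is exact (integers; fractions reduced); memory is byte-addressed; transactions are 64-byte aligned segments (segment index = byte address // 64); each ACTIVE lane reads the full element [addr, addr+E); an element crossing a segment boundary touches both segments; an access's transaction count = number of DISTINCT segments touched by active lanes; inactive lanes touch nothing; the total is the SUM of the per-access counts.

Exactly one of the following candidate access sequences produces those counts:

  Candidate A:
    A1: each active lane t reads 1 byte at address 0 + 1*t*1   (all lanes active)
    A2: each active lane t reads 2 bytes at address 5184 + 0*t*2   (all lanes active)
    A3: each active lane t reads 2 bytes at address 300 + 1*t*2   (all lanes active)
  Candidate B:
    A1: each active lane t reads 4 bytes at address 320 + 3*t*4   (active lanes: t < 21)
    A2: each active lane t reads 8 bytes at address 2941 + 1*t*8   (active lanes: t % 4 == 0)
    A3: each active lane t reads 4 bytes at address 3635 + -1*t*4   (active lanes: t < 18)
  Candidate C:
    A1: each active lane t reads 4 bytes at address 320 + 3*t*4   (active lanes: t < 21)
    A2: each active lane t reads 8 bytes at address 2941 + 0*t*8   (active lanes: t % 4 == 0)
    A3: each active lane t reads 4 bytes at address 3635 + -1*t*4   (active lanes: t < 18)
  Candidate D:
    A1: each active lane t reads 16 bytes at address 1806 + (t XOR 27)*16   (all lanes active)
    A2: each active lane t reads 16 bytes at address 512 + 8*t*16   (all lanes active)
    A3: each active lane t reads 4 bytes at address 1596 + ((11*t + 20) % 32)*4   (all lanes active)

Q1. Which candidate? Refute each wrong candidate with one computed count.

A: A1 gives 1 transaction, not 4
C: A2 gives 2 transactions, not 5
D: A1 gives 9 transactions, not 4
B: all counts match (4,5,2)

Answer: B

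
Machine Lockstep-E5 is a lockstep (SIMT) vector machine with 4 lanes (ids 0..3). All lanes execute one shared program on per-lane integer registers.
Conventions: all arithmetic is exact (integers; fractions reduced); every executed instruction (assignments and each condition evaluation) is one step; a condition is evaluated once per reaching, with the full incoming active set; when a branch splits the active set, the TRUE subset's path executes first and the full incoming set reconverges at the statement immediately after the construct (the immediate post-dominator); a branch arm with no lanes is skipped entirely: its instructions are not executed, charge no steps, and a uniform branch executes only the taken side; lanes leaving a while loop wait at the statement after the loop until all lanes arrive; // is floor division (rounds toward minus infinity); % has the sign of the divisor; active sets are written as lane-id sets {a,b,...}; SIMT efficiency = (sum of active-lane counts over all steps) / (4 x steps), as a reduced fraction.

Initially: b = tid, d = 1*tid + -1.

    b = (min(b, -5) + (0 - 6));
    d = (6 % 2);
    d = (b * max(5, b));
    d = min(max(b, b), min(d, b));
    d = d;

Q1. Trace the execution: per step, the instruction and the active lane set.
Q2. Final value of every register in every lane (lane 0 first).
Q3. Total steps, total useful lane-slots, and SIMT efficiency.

step 0: b <- (min(b, -5) + (0 - 6))  {0,1,2,3}
step 1: d <- (6 % 2)                 {0,1,2,3}
step 2: d <- (b * max(5, b))         {0,1,2,3}
step 3: d <- min(max(b, b), min(d, b)) {0,1,2,3}
step 4: d <- d                       {0,1,2,3}

Answer: 5 steps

b: -11,-11,-11,-11
d: -55,-55,-55,-55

steps = 5; useful = 20; efficiency = 20/20 = 1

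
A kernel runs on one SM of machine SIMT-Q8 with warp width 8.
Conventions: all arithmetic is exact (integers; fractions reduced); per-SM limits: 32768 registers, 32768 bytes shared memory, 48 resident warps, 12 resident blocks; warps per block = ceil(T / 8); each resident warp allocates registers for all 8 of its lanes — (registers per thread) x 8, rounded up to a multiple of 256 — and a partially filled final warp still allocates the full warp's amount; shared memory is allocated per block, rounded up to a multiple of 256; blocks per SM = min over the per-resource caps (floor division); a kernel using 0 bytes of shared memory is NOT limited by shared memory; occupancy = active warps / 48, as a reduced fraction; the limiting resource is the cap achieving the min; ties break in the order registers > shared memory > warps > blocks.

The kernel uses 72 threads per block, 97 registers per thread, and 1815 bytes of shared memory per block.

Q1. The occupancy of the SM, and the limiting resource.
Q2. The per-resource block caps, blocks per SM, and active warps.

Answer: occupancy 9/16, limited by registers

registers: 3 blocks
shared memory: 16 blocks
warps: 5 blocks
blocks: 12 blocks

Answer: 3 blocks, 27 active warps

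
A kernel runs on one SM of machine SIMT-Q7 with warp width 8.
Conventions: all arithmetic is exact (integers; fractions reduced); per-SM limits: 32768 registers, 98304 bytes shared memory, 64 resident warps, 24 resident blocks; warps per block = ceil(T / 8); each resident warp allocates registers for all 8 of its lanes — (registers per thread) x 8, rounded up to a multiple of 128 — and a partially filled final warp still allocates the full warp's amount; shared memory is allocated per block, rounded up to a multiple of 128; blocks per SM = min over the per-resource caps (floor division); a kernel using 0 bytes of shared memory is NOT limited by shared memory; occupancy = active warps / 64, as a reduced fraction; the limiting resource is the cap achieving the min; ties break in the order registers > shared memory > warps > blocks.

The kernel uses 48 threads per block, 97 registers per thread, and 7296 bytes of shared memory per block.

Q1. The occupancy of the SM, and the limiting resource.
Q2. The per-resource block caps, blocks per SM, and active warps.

Answer: occupancy 9/16, limited by registers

registers: 6 blocks
shared memory: 13 blocks
warps: 10 blocks
blocks: 24 blocks

Answer: 6 blocks, 36 active warps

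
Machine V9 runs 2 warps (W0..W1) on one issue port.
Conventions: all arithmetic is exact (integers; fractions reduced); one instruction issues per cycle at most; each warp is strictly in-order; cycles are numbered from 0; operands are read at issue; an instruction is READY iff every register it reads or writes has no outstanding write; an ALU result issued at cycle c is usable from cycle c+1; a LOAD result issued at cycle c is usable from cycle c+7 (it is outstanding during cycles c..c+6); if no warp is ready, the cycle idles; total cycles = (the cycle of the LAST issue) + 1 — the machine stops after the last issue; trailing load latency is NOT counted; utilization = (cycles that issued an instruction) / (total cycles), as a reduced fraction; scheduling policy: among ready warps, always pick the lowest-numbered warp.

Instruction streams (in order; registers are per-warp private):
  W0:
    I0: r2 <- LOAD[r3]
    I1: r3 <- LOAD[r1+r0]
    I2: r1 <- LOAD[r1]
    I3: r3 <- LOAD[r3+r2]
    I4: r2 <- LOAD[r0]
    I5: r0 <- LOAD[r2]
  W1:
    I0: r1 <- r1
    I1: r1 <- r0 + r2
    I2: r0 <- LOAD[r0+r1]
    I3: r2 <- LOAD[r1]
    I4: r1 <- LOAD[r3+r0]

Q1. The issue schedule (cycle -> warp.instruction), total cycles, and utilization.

cycle 0: W0.I0
cycle 1: W0.I1
cycle 2: W0.I2
cycle 3: W1.I0
cycle 4: W1.I1
cycle 5: W1.I2
cycle 6: W1.I3
cycle 7: idle
cycle 8: W0.I3
cycle 9: W0.I4
cycle 10: idle
cycle 11: idle
cycle 12: W1.I4
cycle 13: idle
cycle 14: idle
cycle 15: idle
cycle 16: W0.I5

Answer: 17 cycles, utilization 11/17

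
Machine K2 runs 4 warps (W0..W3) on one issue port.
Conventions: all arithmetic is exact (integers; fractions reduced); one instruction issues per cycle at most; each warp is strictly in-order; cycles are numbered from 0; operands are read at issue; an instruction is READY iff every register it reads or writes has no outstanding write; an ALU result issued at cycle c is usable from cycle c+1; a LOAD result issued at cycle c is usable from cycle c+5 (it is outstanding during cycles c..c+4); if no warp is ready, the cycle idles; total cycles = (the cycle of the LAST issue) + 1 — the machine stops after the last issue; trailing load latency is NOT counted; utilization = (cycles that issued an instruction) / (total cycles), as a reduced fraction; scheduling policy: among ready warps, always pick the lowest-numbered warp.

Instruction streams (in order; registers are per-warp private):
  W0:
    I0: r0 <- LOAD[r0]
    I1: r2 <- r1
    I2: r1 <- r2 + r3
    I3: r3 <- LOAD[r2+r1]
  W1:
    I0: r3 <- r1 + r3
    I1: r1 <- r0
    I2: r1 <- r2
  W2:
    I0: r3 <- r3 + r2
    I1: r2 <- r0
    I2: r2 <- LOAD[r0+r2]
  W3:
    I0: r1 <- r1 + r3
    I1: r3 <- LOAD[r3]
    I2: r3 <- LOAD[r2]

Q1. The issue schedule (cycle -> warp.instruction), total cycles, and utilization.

cycle 0: W0.I0
cycle 1: W0.I1
cycle 2: W0.I2
cycle 3: W0.I3
cycle 4: W1.I0
cycle 5: W1.I1
cycle 6: W1.I2
cycle 7: W2.I0
cycle 8: W2.I1
cycle 9: W2.I2
cycle 10: W3.I0
cycle 11: W3.I1
cycle 12: idle
cycle 13: idle
cycle 14: idle
cycle 15: idle
cycle 16: W3.I2

Answer: 17 cycles, utilization 13/17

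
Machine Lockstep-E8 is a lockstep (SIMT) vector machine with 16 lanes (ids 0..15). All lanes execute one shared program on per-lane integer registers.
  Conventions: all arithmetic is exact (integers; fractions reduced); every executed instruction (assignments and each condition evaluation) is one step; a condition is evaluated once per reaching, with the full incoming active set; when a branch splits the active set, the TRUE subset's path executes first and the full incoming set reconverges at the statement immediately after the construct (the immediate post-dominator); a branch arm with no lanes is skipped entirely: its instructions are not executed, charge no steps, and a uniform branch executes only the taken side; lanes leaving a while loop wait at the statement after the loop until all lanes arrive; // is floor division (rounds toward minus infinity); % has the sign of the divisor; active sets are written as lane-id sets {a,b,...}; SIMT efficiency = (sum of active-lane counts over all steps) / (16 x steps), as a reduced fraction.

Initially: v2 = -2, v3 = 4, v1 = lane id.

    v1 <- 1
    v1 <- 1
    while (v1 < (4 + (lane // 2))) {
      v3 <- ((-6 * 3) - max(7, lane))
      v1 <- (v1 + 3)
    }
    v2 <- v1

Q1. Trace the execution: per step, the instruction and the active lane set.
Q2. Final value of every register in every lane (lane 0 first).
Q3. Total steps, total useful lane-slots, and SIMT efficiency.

step 0: v1 <- 1                      {0,1,2,3,4,5,6,7,8,9,10,11,12,13,14,15}
step 1: v1 <- 1                      {0,1,2,3,4,5,6,7,8,9,10,11,12,13,14,15}
step 2: eval (v1 < (4 + (lane // 2))) {0,1,2,3,4,5,6,7,8,9,10,11,12,13,14,15}
step 3: v3 <- ((-6 * 3) - max(7, lane)) {0,1,2,3,4,5,6,7,8,9,10,11,12,13,14,15}
step 4: v1 <- (v1 + 3)               {0,1,2,3,4,5,6,7,8,9,10,11,12,13,14,15}
step 5: eval (v1 < (4 + (lane // 2))) {0,1,2,3,4,5,6,7,8,9,10,11,12,13,14,15}
step 6: v3 <- ((-6 * 3) - max(7, lane)) {2,3,4,5,6,7,8,9,10,11,12,13,14,15}
step 7: v1 <- (v1 + 3)               {2,3,4,5,6,7,8,9,10,11,12,13,14,15}
step 8: eval (v1 < (4 + (lane // 2))) {2,3,4,5,6,7,8,9,10,11,12,13,14,15}
step 9: v3 <- ((-6 * 3) - max(7, lane)) {8,9,10,11,12,13,14,15}
step 10: v1 <- (v1 + 3)               {8,9,10,11,12,13,14,15}
step 11: eval (v1 < (4 + (lane // 2))) {8,9,10,11,12,13,14,15}
step 12: v3 <- ((-6 * 3) - max(7, lane)) {14,15}
step 13: v1 <- (v1 + 3)               {14,15}
step 14: eval (v1 < (4 + (lane // 2))) {14,15}
step 15: v2 <- v1                     {0,1,2,3,4,5,6,7,8,9,10,11,12,13,14,15}

Answer: 16 steps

v2: 4,4,7,7,7,7,7,7,10,10,10,10,10,10,13,13
v3: -25,-25,-25,-25,-25,-25,-25,-25,-26,-27,-28,-29,-30,-31,-32,-33
v1: 4,4,7,7,7,7,7,7,10,10,10,10,10,10,13,13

steps = 16; useful = 184; efficiency = 184/256 = 23/32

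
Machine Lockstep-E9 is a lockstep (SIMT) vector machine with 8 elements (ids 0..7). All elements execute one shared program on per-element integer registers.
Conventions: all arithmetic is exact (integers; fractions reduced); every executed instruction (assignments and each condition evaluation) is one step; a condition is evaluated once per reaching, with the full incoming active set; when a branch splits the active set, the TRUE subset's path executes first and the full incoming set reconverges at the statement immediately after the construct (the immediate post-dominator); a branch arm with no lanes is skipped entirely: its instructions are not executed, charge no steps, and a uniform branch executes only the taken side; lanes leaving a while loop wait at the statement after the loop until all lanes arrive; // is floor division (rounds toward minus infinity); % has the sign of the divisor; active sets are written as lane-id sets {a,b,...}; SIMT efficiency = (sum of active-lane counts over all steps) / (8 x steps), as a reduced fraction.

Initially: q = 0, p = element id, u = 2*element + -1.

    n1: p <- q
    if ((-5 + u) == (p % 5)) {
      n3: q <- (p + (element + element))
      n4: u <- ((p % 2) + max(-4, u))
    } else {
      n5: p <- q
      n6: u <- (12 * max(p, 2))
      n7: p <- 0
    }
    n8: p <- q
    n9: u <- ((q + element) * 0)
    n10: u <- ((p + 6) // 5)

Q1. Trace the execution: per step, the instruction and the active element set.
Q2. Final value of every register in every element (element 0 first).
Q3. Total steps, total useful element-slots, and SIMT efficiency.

step 0: p <- q                       {0,1,2,3,4,5,6,7}
step 1: eval ((-5 + u) == (p % 5))   {0,1,2,3,4,5,6,7}
step 2: q <- (p + (element + element)) {3}
step 3: u <- ((p % 2) + max(-4, u))  {3}
step 4: p <- q                       {0,1,2,4,5,6,7}
step 5: u <- (12 * max(p, 2))        {0,1,2,4,5,6,7}
step 6: p <- 0                       {0,1,2,4,5,6,7}
step 7: p <- q                       {0,1,2,3,4,5,6,7}
step 8: u <- ((q + element) * 0)     {0,1,2,3,4,5,6,7}
step 9: u <- ((p + 6) // 5)          {0,1,2,3,4,5,6,7}

Answer: 10 steps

q: 0,0,0,6,0,0,0,0
p: 0,0,0,6,0,0,0,0
u: 1,1,1,2,1,1,1,1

steps = 10; useful = 63; efficiency = 63/80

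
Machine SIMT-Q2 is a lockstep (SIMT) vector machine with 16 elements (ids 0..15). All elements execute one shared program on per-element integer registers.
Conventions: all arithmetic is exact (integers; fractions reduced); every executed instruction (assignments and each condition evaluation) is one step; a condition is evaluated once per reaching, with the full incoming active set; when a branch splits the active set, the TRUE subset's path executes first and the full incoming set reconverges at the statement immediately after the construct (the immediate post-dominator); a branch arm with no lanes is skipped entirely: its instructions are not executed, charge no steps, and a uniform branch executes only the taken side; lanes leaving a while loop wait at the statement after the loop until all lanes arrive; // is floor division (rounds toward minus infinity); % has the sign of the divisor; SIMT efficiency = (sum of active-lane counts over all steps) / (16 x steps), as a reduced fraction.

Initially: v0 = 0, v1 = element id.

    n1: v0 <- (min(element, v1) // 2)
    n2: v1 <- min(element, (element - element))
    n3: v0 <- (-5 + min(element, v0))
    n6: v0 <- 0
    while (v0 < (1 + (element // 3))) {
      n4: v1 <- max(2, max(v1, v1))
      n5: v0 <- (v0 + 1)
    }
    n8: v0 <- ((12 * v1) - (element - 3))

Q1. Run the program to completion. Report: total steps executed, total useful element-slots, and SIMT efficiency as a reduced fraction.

Answer: 24 steps, 249 useful, 83/128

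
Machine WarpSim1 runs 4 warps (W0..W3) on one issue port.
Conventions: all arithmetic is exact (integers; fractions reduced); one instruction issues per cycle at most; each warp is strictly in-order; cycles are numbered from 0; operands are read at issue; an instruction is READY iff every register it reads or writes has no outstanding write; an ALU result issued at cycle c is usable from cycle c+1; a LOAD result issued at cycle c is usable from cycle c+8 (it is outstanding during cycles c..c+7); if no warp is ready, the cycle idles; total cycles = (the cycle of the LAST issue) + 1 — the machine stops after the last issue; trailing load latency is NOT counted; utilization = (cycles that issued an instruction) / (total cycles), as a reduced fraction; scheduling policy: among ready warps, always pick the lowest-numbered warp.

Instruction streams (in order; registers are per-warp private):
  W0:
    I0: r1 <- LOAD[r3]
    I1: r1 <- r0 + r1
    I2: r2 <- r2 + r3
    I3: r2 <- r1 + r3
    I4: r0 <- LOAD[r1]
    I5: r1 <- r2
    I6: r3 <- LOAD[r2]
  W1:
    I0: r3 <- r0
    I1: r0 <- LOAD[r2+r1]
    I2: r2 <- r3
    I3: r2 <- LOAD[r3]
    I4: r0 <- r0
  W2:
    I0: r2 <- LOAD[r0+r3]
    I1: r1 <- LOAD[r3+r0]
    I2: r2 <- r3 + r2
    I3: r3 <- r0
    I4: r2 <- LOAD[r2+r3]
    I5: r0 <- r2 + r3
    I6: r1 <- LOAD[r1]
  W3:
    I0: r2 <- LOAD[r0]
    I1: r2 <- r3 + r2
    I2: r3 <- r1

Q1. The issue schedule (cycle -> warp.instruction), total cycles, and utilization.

cycle 0: W0.I0
cycle 1: W1.I0
cycle 2: W1.I1
cycle 3: W1.I2
cycle 4: W1.I3
cycle 5: W2.I0
cycle 6: W2.I1
cycle 7: W3.I0
cycle 8: W0.I1
cycle 9: W0.I2
cycle 10: W0.I3
cycle 11: W0.I4
cycle 12: W0.I5
cycle 13: W0.I6
cycle 14: W1.I4
cycle 15: W2.I2
cycle 16: W2.I3
cycle 17: W2.I4
cycle 18: W3.I1
cycle 19: W3.I2
cycle 20: idle
cycle 21: idle
cycle 22: idle
cycle 23: idle
cycle 24: idle
cycle 25: W2.I5
cycle 26: W2.I6

Answer: 27 cycles, utilization 22/27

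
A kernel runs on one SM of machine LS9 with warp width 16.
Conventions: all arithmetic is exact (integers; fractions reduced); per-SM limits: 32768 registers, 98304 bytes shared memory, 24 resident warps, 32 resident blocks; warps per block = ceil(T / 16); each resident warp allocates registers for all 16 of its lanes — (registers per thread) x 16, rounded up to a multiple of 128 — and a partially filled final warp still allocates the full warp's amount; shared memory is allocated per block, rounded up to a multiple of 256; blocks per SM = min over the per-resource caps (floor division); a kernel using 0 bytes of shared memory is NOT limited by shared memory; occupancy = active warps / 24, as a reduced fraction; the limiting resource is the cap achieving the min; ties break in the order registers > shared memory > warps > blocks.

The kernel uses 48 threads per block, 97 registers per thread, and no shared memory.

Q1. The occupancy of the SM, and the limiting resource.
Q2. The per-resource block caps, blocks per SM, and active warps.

Answer: occupancy 3/4, limited by registers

registers: 6 blocks
shared memory: no limit (kernel uses none)
warps: 8 blocks
blocks: 32 blocks

Answer: 6 blocks, 18 active warps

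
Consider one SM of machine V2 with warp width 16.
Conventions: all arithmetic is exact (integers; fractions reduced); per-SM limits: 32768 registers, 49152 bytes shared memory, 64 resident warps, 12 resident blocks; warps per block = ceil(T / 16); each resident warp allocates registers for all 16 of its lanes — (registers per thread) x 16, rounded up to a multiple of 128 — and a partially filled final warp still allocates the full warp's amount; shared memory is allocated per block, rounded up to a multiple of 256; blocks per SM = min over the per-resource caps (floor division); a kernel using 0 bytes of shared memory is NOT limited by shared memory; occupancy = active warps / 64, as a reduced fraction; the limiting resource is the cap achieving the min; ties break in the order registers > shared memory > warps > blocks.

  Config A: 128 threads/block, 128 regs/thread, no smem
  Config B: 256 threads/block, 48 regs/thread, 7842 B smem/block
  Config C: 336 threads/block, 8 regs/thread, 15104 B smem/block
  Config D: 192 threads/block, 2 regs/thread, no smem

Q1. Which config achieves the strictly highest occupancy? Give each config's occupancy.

occupancies: A 1/4, B 1/2, C 63/64, D 15/16

Answer: C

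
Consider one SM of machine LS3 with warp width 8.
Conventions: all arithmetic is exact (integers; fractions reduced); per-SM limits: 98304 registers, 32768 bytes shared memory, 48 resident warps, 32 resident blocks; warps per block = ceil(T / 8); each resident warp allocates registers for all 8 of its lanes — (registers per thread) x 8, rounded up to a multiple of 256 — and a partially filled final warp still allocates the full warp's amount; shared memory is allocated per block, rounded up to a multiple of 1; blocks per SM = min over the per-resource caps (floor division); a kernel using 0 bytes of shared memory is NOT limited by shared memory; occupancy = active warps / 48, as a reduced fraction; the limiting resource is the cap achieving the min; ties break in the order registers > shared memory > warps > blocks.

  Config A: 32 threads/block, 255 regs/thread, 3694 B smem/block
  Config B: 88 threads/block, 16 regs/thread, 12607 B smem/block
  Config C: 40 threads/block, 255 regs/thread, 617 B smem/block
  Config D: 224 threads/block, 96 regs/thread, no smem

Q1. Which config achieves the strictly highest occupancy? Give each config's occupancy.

occupancies: A 2/3, B 11/24, C 15/16, D 7/12

Answer: C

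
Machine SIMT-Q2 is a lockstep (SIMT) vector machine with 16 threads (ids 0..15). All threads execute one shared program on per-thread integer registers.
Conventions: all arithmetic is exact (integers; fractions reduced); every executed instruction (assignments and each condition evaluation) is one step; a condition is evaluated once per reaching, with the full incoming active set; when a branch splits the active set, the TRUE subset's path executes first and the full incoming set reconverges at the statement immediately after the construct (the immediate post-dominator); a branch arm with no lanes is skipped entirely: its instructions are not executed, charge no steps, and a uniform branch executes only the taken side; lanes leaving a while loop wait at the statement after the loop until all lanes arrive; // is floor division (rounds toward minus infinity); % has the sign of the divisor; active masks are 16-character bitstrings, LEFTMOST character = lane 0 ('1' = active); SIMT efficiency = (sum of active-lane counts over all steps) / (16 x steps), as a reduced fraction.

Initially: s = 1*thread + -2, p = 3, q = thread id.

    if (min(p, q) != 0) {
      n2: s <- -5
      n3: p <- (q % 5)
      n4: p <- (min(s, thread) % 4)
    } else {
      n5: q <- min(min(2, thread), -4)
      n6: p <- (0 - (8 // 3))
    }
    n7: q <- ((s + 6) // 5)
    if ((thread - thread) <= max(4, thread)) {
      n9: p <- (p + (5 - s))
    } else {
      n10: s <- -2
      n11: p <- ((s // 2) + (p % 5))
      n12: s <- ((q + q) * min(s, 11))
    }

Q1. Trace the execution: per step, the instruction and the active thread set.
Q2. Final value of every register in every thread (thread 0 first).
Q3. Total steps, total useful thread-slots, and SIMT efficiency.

step 0: eval (min(p, q) != 0)        1111111111111111
step 1: s <- -5                      0111111111111111
step 2: p <- (q % 5)                 0111111111111111
step 3: p <- (min(s, thread) % 4)    0111111111111111
step 4: q <- min(min(2, thread), -4) 1000000000000000
step 5: p <- (0 - (8 // 3))          1000000000000000
step 6: q <- ((s + 6) // 5)          1111111111111111
step 7: eval ((thread - thread) <= max(4, thread)) 1111111111111111
step 8: p <- (p + (5 - s))           1111111111111111

Answer: 9 steps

s: -2,-5,-5,-5,-5,-5,-5,-5,-5,-5,-5,-5,-5,-5,-5,-5
p: 5,13,13,13,13,13,13,13,13,13,13,13,13,13,13,13
q: 0,0,0,0,0,0,0,0,0,0,0,0,0,0,0,0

steps = 9; useful = 111; efficiency = 111/144 = 37/48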